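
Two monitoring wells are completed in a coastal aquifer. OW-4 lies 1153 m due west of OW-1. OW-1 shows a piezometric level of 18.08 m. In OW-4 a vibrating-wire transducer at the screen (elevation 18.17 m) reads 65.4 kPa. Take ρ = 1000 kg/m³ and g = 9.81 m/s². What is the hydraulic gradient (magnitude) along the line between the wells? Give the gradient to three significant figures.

i ≈ 0.00586

Total head at OW-1: h = 18.08 m (water level in the piezometer is the total head).
Pressure head at OW-4: ψ = P/(ρg) = 65.4×1000 / (1000 × 9.81) = 6.67 m.
Total head at OW-4: h = z + ψ = 18.17 + 6.67 = 24.84 m.
Head difference: h(OW-1) − h(OW-4) = 18.08 − 24.84 = -6.76 m.
Hydraulic gradient: i = |Δh| / L = 6.76 / 1153 = 0.00586.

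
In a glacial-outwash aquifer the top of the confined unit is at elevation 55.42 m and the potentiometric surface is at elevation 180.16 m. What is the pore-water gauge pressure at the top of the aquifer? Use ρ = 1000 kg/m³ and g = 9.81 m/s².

Pressure head at the aquifer top: ψ = h − z = 180.16 − 55.42 = 124.74 m.
P = ρgψ = 1000 × 9.81 × 124.74 = 1223699 Pa ≈ 1220 kPa.

P ≈ 1220 kPa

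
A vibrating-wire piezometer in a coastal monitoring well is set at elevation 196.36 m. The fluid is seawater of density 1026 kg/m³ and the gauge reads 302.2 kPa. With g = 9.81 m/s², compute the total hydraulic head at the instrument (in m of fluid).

h ≈ 226.38 m

ψ = P/(ρg) = 302.2×1000 / (1026 × 9.81) = 30.02 m.
h = z + ψ = 196.36 + 30.02 = 226.38 m.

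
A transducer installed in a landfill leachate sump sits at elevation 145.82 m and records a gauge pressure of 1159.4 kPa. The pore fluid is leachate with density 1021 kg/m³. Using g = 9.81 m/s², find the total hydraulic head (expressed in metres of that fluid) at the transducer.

h ≈ 261.57 m

ψ = P/(ρg) = 1159.4×1000 / (1021 × 9.81) = 115.75 m.
h = z + ψ = 145.82 + 115.75 = 261.57 m.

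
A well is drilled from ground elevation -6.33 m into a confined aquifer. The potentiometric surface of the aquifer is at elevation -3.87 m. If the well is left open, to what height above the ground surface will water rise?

Water rises to the potentiometric surface, so the rise above ground = -3.87 − (-6.33) = 2.46 m.

≈ 2.46 m above ground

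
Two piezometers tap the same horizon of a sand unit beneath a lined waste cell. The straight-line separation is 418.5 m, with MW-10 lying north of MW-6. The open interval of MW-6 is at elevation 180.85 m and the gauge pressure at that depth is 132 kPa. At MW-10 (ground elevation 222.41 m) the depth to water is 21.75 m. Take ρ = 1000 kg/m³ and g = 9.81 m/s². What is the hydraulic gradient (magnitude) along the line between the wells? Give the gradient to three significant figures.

i ≈ 0.0152

Pressure head at MW-6: ψ = P/(ρg) = 132×1000 / (1000 × 9.81) = 13.46 m.
Total head at MW-6: h = z + ψ = 180.85 + 13.46 = 194.31 m.
Total head at MW-10: h = 222.41 − 21.75 = 200.66 m.
Head difference: h(MW-6) − h(MW-10) = 194.31 − 200.66 = -6.35 m.
Hydraulic gradient: i = |Δh| / L = 6.35 / 418.5 = 0.0152.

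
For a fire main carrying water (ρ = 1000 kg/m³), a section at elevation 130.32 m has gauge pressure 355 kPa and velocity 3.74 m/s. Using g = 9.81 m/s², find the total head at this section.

Pressure head ψ = P/(ρg) = 355×1000 / (1000 × 9.81) = 36.19 m.
Velocity head = v²/(2g) = 3.74² / (2 × 9.81) = 0.713 m.
h = z + ψ + v²/(2g) = 130.32 + 36.19 + 0.713 = 167.22 m.

h ≈ 167.22 m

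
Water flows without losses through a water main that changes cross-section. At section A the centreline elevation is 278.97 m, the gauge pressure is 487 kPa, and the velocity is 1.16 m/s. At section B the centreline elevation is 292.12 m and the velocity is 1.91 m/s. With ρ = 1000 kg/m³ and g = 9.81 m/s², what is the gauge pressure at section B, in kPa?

P₂ ≈ 357 kPa

Pressure head at A: ψ₁ = P₁/(ρg) = 487×1000 / (1000 × 9.81) = 49.64 m.
Velocity heads: v₁²/2g = 1.16²/19.62 = 0.069 m; v₂²/2g = 1.91²/19.62 = 0.186 m.
Total head H = z₁ + ψ₁ + v₁²/2g = 278.97 + 49.64 + 0.069 = 328.68 m.
ψ₂ = H − z₂ − v₂²/2g = 328.68 − 292.12 − 0.186 = 36.37 m.
P₂ = ρgψ₂ = 1000 × 9.81 × 36.37 ≈ 357 kPa.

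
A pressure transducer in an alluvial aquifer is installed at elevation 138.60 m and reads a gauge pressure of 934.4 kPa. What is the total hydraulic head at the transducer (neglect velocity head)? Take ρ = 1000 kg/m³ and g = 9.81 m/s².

ψ = P/(ρg) = 934.4×1000 / (1000 × 9.81) = 95.25 m.
h = z + ψ = 138.60 + 95.25 = 233.85 m.

h ≈ 233.85 m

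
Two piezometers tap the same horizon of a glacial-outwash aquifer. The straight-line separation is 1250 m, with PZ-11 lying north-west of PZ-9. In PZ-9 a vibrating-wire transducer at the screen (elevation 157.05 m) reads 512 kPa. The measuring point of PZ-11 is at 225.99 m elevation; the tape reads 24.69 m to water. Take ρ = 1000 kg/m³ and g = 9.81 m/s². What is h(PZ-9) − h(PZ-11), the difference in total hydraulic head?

Pressure head at PZ-9: ψ = P/(ρg) = 512×1000 / (1000 × 9.81) = 52.19 m.
Total head at PZ-9: h = z + ψ = 157.05 + 52.19 = 209.24 m.
Total head at PZ-11: h = 225.99 − 24.69 = 201.30 m.
Head difference: h(PZ-9) − h(PZ-11) = 209.24 − 201.30 = 7.94 m.

Δh ≈ 7.94 m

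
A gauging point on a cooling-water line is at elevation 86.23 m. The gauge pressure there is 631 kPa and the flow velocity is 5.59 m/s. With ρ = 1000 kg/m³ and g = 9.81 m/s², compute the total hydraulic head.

h ≈ 152.14 m

Pressure head ψ = P/(ρg) = 631×1000 / (1000 × 9.81) = 64.32 m.
Velocity head = v²/(2g) = 5.59² / (2 × 9.81) = 1.593 m.
h = z + ψ + v²/(2g) = 86.23 + 64.32 + 1.593 = 152.14 m.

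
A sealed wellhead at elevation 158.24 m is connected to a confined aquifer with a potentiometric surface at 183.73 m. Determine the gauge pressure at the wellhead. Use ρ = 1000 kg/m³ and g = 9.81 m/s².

Head above the cap: Δh = 183.73 − 158.24 = 25.49 m.
P = ρgΔh = 1000 × 9.81 × 25.49 = 250057 Pa ≈ 250 kPa.

P ≈ 250 kPa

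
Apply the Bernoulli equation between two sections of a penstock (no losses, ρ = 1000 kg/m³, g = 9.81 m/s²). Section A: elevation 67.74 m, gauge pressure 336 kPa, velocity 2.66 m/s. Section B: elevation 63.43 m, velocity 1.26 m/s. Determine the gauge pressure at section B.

Pressure head at A: ψ₁ = P₁/(ρg) = 336×1000 / (1000 × 9.81) = 34.25 m.
Velocity heads: v₁²/2g = 2.66²/19.62 = 0.361 m; v₂²/2g = 1.26²/19.62 = 0.081 m.
Total head H = z₁ + ψ₁ + v₁²/2g = 67.74 + 34.25 + 0.361 = 102.35 m.
ψ₂ = H − z₂ − v₂²/2g = 102.35 − 63.43 − 0.081 = 38.84 m.
P₂ = ρgψ₂ = 1000 × 9.81 × 38.84 ≈ 381 kPa.

P₂ ≈ 381 kPa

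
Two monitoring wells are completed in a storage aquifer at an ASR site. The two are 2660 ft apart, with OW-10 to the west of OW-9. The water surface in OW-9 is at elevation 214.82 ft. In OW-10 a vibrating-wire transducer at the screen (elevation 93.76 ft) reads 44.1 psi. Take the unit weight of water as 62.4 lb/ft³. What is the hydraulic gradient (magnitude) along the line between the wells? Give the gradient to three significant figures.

Total head at OW-9: h = 214.82 ft (water level in the piezometer is the total head).
Pressure head at OW-10: ψ = 144·P/γ = 144 × 44.1 / 62.4 = 101.77 ft.
Total head at OW-10: h = z + ψ = 93.76 + 101.77 = 195.53 ft.
Head difference: h(OW-9) − h(OW-10) = 214.82 − 195.53 = 19.29 ft.
Hydraulic gradient: i = |Δh| / L = 19.29 / 2660 = 0.00725.

i ≈ 0.00725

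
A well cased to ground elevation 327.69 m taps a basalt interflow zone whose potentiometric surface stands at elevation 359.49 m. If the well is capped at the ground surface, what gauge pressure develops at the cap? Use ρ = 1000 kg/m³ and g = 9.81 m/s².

P ≈ 312 kPa

Head above the cap: Δh = 359.49 − 327.69 = 31.80 m.
P = ρgΔh = 1000 × 9.81 × 31.80 = 311958 Pa ≈ 312 kPa.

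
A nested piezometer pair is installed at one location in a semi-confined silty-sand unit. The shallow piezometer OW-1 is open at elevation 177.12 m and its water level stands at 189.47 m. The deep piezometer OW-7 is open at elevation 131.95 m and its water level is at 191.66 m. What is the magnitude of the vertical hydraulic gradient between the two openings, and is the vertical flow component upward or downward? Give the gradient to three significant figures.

|i_v| ≈ 0.0485; vertical flow is upward

Total head at OW-1: h = 189.47 m (water level in the standpipe).
Total head at OW-7: h = 191.66 m.
Δh = h(OW-1) − h(OW-7) = 189.47 − 191.66 = -2.19 m.
Vertical separation Δz = 177.12 − 131.95 = 45.17 m.
|i_v| = |Δh| / Δz = 2.19 / 45.17 = 0.0485.
Head is higher in the deep piezometer, so vertical flow is upward (discharge condition).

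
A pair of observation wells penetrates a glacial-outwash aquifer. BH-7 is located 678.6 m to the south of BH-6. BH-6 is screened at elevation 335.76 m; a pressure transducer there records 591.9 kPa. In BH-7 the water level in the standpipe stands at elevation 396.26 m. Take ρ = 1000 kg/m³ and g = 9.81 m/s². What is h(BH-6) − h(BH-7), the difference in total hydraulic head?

Δh ≈ -0.16 m

Pressure head at BH-6: ψ = P/(ρg) = 591.9×1000 / (1000 × 9.81) = 60.34 m.
Total head at BH-6: h = z + ψ = 335.76 + 60.34 = 396.10 m.
Total head at BH-7: h = 396.26 m (water level in the piezometer is the total head).
Head difference: h(BH-6) − h(BH-7) = 396.10 − 396.26 = -0.16 m.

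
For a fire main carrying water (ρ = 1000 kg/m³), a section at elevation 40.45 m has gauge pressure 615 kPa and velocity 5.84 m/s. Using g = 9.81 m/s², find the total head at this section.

h ≈ 104.88 m

Pressure head ψ = P/(ρg) = 615×1000 / (1000 × 9.81) = 62.69 m.
Velocity head = v²/(2g) = 5.84² / (2 × 9.81) = 1.738 m.
h = z + ψ + v²/(2g) = 40.45 + 62.69 + 1.738 = 104.88 m.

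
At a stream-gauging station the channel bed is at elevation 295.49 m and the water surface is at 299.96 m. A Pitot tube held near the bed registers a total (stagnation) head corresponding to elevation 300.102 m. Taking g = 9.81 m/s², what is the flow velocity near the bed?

v ≈ 1.67 m/s

Near the bed, under hydrostatic conditions, the piezometric head (z + ψ) equals the free-surface elevation, 299.96 m.
Velocity head = total − piezometric = 300.102 − 299.96 = 0.142 m.
v = √(2g·h_v) = √(2 × 9.81 × 0.142) = 1.67 m/s.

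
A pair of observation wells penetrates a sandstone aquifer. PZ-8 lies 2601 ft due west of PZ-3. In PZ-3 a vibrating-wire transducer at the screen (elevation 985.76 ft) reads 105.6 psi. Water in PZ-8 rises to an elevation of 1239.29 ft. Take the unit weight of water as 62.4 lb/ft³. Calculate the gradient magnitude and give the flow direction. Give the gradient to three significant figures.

Pressure head at PZ-3: ψ = 144·P/γ = 144 × 105.6 / 62.4 = 243.69 ft.
Total head at PZ-3: h = z + ψ = 985.76 + 243.69 = 1229.45 ft.
Total head at PZ-8: h = 1239.29 ft (water level in the piezometer is the total head).
Head difference: h(PZ-3) − h(PZ-8) = 1229.45 − 1239.29 = -9.84 ft.
Hydraulic gradient: i = |Δh| / L = 9.84 / 2601 = 0.00378.
Flow is from higher to lower head: from PZ-8 toward PZ-3, i.e. toward the east.

i ≈ 0.00378; groundwater flows toward the east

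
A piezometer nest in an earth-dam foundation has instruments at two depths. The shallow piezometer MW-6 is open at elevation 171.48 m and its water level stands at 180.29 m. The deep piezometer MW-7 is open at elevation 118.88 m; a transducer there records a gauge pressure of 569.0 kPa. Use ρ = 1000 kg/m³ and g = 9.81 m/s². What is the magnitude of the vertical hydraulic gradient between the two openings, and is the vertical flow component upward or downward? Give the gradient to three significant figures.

|i_v| ≈ 0.0648; vertical flow is downward

Total head at MW-6: h = 180.29 m (water level in the standpipe).
Pressure head at MW-7: ψ = P/(ρg) = 569.0×1000 / (1000 × 9.81) = 58.00 m.
Total head at MW-7: h = z + ψ = 118.88 + 58.00 = 176.88 m.
Δh = h(MW-6) − h(MW-7) = 180.29 − 176.88 = 3.41 m.
Vertical separation Δz = 171.48 − 118.88 = 52.60 m.
|i_v| = |Δh| / Δz = 3.41 / 52.60 = 0.0648.
Head is higher in the shallow piezometer, so vertical flow is downward (recharge condition).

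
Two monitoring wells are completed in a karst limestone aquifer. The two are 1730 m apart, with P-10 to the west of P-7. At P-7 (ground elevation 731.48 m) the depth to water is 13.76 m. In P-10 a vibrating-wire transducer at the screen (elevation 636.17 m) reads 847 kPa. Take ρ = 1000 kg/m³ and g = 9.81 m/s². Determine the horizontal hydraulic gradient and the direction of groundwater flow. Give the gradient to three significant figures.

Total head at P-7: h = 731.48 − 13.76 = 717.72 m.
Pressure head at P-10: ψ = P/(ρg) = 847×1000 / (1000 × 9.81) = 86.34 m.
Total head at P-10: h = z + ψ = 636.17 + 86.34 = 722.51 m.
Head difference: h(P-7) − h(P-10) = 717.72 − 722.51 = -4.79 m.
Hydraulic gradient: i = |Δh| / L = 4.79 / 1730 = 0.00277.
Flow is from higher to lower head: from P-10 toward P-7, i.e. toward the east.

i ≈ 0.00277; groundwater flows toward the east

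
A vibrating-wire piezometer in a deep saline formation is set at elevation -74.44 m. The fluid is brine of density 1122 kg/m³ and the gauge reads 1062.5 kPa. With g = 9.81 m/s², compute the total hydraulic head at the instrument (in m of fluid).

ψ = P/(ρg) = 1062.5×1000 / (1122 × 9.81) = 96.53 m.
h = z + ψ = -74.44 + 96.53 = 22.09 m.

h ≈ 22.09 m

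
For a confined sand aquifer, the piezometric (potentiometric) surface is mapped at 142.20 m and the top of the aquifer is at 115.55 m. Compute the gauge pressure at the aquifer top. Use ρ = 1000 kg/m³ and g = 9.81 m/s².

P ≈ 261 kPa

Pressure head at the aquifer top: ψ = h − z = 142.20 − 115.55 = 26.65 m.
P = ρgψ = 1000 × 9.81 × 26.65 = 261436 Pa ≈ 261 kPa.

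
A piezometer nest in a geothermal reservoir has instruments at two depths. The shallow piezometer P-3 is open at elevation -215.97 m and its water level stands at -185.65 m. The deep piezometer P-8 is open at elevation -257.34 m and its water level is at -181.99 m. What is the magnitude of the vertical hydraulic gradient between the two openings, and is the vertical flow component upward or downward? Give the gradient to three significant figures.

|i_v| ≈ 0.0885; vertical flow is upward

Total head at P-3: h = -185.65 m (water level in the standpipe).
Total head at P-8: h = -181.99 m.
Δh = h(P-3) − h(P-8) = -185.65 − (-181.99) = -3.66 m.
Vertical separation Δz = -215.97 − (-257.34) = 41.37 m.
|i_v| = |Δh| / Δz = 3.66 / 41.37 = 0.0885.
Head is higher in the deep piezometer, so vertical flow is upward (discharge condition).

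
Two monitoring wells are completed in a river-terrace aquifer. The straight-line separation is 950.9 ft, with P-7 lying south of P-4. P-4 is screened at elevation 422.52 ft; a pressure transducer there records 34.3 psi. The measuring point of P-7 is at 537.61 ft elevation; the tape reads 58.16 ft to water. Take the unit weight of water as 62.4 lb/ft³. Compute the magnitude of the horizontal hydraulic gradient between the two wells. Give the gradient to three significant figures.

i ≈ 0.0234

Pressure head at P-4: ψ = 144·P/γ = 144 × 34.3 / 62.4 = 79.15 ft.
Total head at P-4: h = z + ψ = 422.52 + 79.15 = 501.67 ft.
Total head at P-7: h = 537.61 − 58.16 = 479.45 ft.
Head difference: h(P-4) − h(P-7) = 501.67 − 479.45 = 22.22 ft.
Hydraulic gradient: i = |Δh| / L = 22.22 / 950.9 = 0.0234.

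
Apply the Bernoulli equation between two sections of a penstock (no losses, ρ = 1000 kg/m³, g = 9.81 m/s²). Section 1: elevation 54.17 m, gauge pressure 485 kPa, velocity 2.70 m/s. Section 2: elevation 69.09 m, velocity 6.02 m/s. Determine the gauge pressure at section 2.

Pressure head at 1: ψ₁ = P₁/(ρg) = 485×1000 / (1000 × 9.81) = 49.44 m.
Velocity heads: v₁²/2g = 2.70²/19.62 = 0.372 m; v₂²/2g = 6.02²/19.62 = 1.847 m.
Total head H = z₁ + ψ₁ + v₁²/2g = 54.17 + 49.44 + 0.372 = 103.98 m.
ψ₂ = H − z₂ − v₂²/2g = 103.98 − 69.09 − 1.847 = 33.04 m.
P₂ = ρgψ₂ = 1000 × 9.81 × 33.04 ≈ 324 kPa.

P₂ ≈ 324 kPa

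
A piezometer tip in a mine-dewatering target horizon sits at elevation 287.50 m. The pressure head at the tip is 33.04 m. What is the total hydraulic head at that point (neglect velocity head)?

h ≈ 320.54 m

h = z + ψ = 287.50 + 33.04 = 320.54 m.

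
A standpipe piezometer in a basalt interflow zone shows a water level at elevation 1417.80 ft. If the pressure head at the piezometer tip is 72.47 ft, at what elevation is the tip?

z ≈ 1345.33 ft

z = h − ψ = 1417.80 − 72.47 = 1345.33 ft.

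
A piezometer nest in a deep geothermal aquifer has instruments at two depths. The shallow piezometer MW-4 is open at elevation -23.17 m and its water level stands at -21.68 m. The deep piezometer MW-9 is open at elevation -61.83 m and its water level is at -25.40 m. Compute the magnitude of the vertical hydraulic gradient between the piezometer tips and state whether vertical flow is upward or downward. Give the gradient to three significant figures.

Total head at MW-4: h = -21.68 m (water level in the standpipe).
Total head at MW-9: h = -25.40 m.
Δh = h(MW-4) − h(MW-9) = -21.68 − (-25.40) = 3.72 m.
Vertical separation Δz = -23.17 − (-61.83) = 38.66 m.
|i_v| = |Δh| / Δz = 3.72 / 38.66 = 0.0962.
Head is higher in the shallow piezometer, so vertical flow is downward (recharge condition).

|i_v| ≈ 0.0962; vertical flow is downward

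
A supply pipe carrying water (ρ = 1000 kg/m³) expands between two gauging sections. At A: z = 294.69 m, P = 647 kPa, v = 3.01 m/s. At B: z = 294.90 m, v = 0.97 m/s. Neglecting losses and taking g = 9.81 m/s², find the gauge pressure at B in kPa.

P₂ ≈ 649 kPa

Pressure head at A: ψ₁ = P₁/(ρg) = 647×1000 / (1000 × 9.81) = 65.95 m.
Velocity heads: v₁²/2g = 3.01²/19.62 = 0.462 m; v₂²/2g = 0.97²/19.62 = 0.048 m.
Total head H = z₁ + ψ₁ + v₁²/2g = 294.69 + 65.95 + 0.462 = 361.10 m.
ψ₂ = H − z₂ − v₂²/2g = 361.10 − 294.90 − 0.048 = 66.15 m.
P₂ = ρgψ₂ = 1000 × 9.81 × 66.15 ≈ 649 kPa.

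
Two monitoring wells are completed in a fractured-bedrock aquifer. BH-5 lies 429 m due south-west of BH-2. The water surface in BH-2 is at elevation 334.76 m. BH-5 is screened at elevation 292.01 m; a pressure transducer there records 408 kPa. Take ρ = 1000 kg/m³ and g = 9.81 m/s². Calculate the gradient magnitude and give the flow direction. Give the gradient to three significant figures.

Total head at BH-2: h = 334.76 m (water level in the piezometer is the total head).
Pressure head at BH-5: ψ = P/(ρg) = 408×1000 / (1000 × 9.81) = 41.59 m.
Total head at BH-5: h = z + ψ = 292.01 + 41.59 = 333.60 m.
Head difference: h(BH-2) − h(BH-5) = 334.76 − 333.60 = 1.16 m.
Hydraulic gradient: i = |Δh| / L = 1.16 / 429 = 0.00270.
Flow is from higher to lower head: from BH-2 toward BH-5, i.e. toward the south-west.

i ≈ 0.00270; groundwater flows toward the south-west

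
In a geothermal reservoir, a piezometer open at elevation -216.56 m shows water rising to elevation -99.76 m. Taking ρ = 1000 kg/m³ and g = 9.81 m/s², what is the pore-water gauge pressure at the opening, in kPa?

P ≈ 1150 kPa

Pressure head ψ = h − z = -99.76 − (-216.56) = 116.80 m.
P = ρgψ = 1000 × 9.81 × 116.80 = 1145808 Pa ≈ 1150 kPa.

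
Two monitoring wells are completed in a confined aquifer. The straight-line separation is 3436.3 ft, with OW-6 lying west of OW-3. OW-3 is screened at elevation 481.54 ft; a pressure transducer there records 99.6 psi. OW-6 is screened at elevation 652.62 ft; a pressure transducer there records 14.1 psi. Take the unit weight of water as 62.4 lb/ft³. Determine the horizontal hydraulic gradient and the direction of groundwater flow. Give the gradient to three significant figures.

Pressure head at OW-3: ψ = 144·P/γ = 144 × 99.6 / 62.4 = 229.85 ft.
Total head at OW-3: h = z + ψ = 481.54 + 229.85 = 711.39 ft.
Pressure head at OW-6: ψ = 144·P/γ = 144 × 14.1 / 62.4 = 32.54 ft.
Total head at OW-6: h = z + ψ = 652.62 + 32.54 = 685.16 ft.
Head difference: h(OW-3) − h(OW-6) = 711.39 − 685.16 = 26.23 ft.
Hydraulic gradient: i = |Δh| / L = 26.23 / 3436.3 = 0.00763.
Flow is from higher to lower head: from OW-3 toward OW-6, i.e. toward the west.

i ≈ 0.00763; groundwater flows toward the west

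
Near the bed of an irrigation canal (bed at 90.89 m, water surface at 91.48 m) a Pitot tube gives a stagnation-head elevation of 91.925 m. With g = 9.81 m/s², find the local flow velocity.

Near the bed, under hydrostatic conditions, the piezometric head (z + ψ) equals the free-surface elevation, 91.48 m.
Velocity head = total − piezometric = 91.925 − 91.48 = 0.445 m.
v = √(2g·h_v) = √(2 × 9.81 × 0.445) = 2.95 m/s.

v ≈ 2.95 m/s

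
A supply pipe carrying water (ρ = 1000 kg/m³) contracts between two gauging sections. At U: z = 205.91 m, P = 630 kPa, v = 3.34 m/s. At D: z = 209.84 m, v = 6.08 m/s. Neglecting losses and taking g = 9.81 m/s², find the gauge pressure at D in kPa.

P₂ ≈ 579 kPa

Pressure head at U: ψ₁ = P₁/(ρg) = 630×1000 / (1000 × 9.81) = 64.22 m.
Velocity heads: v₁²/2g = 3.34²/19.62 = 0.569 m; v₂²/2g = 6.08²/19.62 = 1.884 m.
Total head H = z₁ + ψ₁ + v₁²/2g = 205.91 + 64.22 + 0.569 = 270.70 m.
ψ₂ = H − z₂ − v₂²/2g = 270.70 − 209.84 − 1.884 = 58.98 m.
P₂ = ρgψ₂ = 1000 × 9.81 × 58.98 ≈ 579 kPa.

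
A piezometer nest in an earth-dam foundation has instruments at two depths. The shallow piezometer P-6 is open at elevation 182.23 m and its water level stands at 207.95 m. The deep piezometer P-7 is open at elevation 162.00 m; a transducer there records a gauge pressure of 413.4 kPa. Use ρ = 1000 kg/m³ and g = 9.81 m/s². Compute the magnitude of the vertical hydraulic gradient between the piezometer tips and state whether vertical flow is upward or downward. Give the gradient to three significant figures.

Total head at P-6: h = 207.95 m (water level in the standpipe).
Pressure head at P-7: ψ = P/(ρg) = 413.4×1000 / (1000 × 9.81) = 42.14 m.
Total head at P-7: h = z + ψ = 162.00 + 42.14 = 204.14 m.
Δh = h(P-6) − h(P-7) = 207.95 − 204.14 = 3.81 m.
Vertical separation Δz = 182.23 − 162.00 = 20.23 m.
|i_v| = |Δh| / Δz = 3.81 / 20.23 = 0.188.
Head is higher in the shallow piezometer, so vertical flow is downward (recharge condition).

|i_v| ≈ 0.188; vertical flow is downward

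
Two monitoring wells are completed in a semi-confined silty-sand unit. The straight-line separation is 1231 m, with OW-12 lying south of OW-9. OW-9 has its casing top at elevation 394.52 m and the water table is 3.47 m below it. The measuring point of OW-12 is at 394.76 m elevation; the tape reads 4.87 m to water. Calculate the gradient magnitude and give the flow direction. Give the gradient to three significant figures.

Total head at OW-9: h = 394.52 − 3.47 = 391.05 m.
Total head at OW-12: h = 394.76 − 4.87 = 389.89 m.
Head difference: h(OW-9) − h(OW-12) = 391.05 − 389.89 = 1.16 m.
Hydraulic gradient: i = |Δh| / L = 1.16 / 1231 = 0.000942.
Flow is from higher to lower head: from OW-9 toward OW-12, i.e. toward the south.

i ≈ 0.000942; groundwater flows toward the south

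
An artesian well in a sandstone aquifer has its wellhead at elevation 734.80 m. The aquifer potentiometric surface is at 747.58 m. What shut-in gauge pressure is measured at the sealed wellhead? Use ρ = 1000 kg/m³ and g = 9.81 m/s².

Head above the cap: Δh = 747.58 − 734.80 = 12.78 m.
P = ρgΔh = 1000 × 9.81 × 12.78 = 125372 Pa ≈ 125 kPa.

P ≈ 125 kPa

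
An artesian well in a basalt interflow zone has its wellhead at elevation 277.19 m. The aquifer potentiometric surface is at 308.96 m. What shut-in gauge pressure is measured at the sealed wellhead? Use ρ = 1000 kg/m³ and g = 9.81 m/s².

P ≈ 312 kPa

Head above the cap: Δh = 308.96 − 277.19 = 31.77 m.
P = ρgΔh = 1000 × 9.81 × 31.77 = 311664 Pa ≈ 312 kPa.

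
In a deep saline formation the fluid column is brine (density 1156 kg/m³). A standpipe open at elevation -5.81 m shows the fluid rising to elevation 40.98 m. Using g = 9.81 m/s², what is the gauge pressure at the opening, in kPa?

Pressure head ψ = h − z = 40.98 − (-5.81) = 46.79 m.
P = ρgψ = 1156 × 9.81 × 46.79 = 530615 Pa ≈ 531 kPa.

P ≈ 531 kPa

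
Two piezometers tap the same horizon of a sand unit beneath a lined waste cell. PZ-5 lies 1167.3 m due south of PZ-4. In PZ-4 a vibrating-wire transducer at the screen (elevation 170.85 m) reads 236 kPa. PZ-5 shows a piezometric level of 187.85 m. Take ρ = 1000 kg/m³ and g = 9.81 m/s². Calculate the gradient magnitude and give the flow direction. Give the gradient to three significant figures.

Pressure head at PZ-4: ψ = P/(ρg) = 236×1000 / (1000 × 9.81) = 24.06 m.
Total head at PZ-4: h = z + ψ = 170.85 + 24.06 = 194.91 m.
Total head at PZ-5: h = 187.85 m (water level in the piezometer is the total head).
Head difference: h(PZ-4) − h(PZ-5) = 194.91 − 187.85 = 7.06 m.
Hydraulic gradient: i = |Δh| / L = 7.06 / 1167.3 = 0.00605.
Flow is from higher to lower head: from PZ-4 toward PZ-5, i.e. toward the south.

i ≈ 0.00605; groundwater flows toward the south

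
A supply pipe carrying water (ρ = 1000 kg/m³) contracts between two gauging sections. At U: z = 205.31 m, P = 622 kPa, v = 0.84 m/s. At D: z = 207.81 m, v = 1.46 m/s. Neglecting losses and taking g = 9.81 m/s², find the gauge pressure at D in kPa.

P₂ ≈ 597 kPa

Pressure head at U: ψ₁ = P₁/(ρg) = 622×1000 / (1000 × 9.81) = 63.40 m.
Velocity heads: v₁²/2g = 0.84²/19.62 = 0.036 m; v₂²/2g = 1.46²/19.62 = 0.109 m.
Total head H = z₁ + ψ₁ + v₁²/2g = 205.31 + 63.40 + 0.036 = 268.75 m.
ψ₂ = H − z₂ − v₂²/2g = 268.75 − 207.81 − 0.109 = 60.83 m.
P₂ = ρgψ₂ = 1000 × 9.81 × 60.83 ≈ 597 kPa.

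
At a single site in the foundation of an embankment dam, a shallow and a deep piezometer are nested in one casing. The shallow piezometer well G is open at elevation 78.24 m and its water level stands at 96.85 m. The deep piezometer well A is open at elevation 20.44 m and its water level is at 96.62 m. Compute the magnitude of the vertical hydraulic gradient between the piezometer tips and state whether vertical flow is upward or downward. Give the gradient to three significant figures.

|i_v| ≈ 0.00398; vertical flow is downward

Total head at well G: h = 96.85 m (water level in the standpipe).
Total head at well A: h = 96.62 m.
Δh = h(well G) − h(well A) = 96.85 − 96.62 = 0.23 m.
Vertical separation Δz = 78.24 − 20.44 = 57.80 m.
|i_v| = |Δh| / Δz = 0.23 / 57.80 = 0.00398.
Head is higher in the shallow piezometer, so vertical flow is downward (recharge condition).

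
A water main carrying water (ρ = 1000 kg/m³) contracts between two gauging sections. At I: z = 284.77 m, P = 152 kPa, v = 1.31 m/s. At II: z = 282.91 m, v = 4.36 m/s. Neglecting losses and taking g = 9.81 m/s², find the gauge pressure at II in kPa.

P₂ ≈ 162 kPa

Pressure head at I: ψ₁ = P₁/(ρg) = 152×1000 / (1000 × 9.81) = 15.49 m.
Velocity heads: v₁²/2g = 1.31²/19.62 = 0.087 m; v₂²/2g = 4.36²/19.62 = 0.969 m.
Total head H = z₁ + ψ₁ + v₁²/2g = 284.77 + 15.49 + 0.087 = 300.35 m.
ψ₂ = H − z₂ − v₂²/2g = 300.35 − 282.91 − 0.969 = 16.47 m.
P₂ = ρgψ₂ = 1000 × 9.81 × 16.47 ≈ 162 kPa.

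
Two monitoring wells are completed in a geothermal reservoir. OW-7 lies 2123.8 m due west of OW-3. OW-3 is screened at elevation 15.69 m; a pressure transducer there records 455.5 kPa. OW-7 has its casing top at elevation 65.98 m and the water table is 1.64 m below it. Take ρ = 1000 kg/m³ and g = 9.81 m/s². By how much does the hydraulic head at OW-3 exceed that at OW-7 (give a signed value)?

Δh ≈ -2.22 m

Pressure head at OW-3: ψ = P/(ρg) = 455.5×1000 / (1000 × 9.81) = 46.43 m.
Total head at OW-3: h = z + ψ = 15.69 + 46.43 = 62.12 m.
Total head at OW-7: h = 65.98 − 1.64 = 64.34 m.
Head difference: h(OW-3) − h(OW-7) = 62.12 − 64.34 = -2.22 m.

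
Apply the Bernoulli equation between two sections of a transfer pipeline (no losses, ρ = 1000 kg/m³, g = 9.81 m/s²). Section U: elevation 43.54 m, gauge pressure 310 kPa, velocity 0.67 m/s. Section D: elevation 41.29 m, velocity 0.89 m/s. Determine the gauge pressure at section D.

P₂ ≈ 332 kPa

Pressure head at U: ψ₁ = P₁/(ρg) = 310×1000 / (1000 × 9.81) = 31.60 m.
Velocity heads: v₁²/2g = 0.67²/19.62 = 0.023 m; v₂²/2g = 0.89²/19.62 = 0.040 m.
Total head H = z₁ + ψ₁ + v₁²/2g = 43.54 + 31.60 + 0.023 = 75.16 m.
ψ₂ = H − z₂ − v₂²/2g = 75.16 − 41.29 − 0.040 = 33.83 m.
P₂ = ρgψ₂ = 1000 × 9.81 × 33.83 ≈ 332 kPa.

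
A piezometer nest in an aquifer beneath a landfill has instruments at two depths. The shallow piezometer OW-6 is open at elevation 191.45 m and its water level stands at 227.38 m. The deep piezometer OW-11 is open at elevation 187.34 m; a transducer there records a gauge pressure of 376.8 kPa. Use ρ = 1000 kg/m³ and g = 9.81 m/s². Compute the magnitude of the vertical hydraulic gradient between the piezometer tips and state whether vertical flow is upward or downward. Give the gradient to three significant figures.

Total head at OW-6: h = 227.38 m (water level in the standpipe).
Pressure head at OW-11: ψ = P/(ρg) = 376.8×1000 / (1000 × 9.81) = 38.41 m.
Total head at OW-11: h = z + ψ = 187.34 + 38.41 = 225.75 m.
Δh = h(OW-6) − h(OW-11) = 227.38 − 225.75 = 1.63 m.
Vertical separation Δz = 191.45 − 187.34 = 4.11 m.
|i_v| = |Δh| / Δz = 1.63 / 4.11 = 0.397.
Head is higher in the shallow piezometer, so vertical flow is downward (recharge condition).

|i_v| ≈ 0.397; vertical flow is downward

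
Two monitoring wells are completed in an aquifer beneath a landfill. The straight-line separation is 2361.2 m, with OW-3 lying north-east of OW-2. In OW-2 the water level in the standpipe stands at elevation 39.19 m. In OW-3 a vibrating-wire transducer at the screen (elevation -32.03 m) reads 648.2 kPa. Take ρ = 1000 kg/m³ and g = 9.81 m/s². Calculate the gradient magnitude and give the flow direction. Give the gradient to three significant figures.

i ≈ 0.00218; groundwater flows toward the north-east

Total head at OW-2: h = 39.19 m (water level in the piezometer is the total head).
Pressure head at OW-3: ψ = P/(ρg) = 648.2×1000 / (1000 × 9.81) = 66.08 m.
Total head at OW-3: h = z + ψ = -32.03 + 66.08 = 34.05 m.
Head difference: h(OW-2) − h(OW-3) = 39.19 − 34.05 = 5.14 m.
Hydraulic gradient: i = |Δh| / L = 5.14 / 2361.2 = 0.00218.
Flow is from higher to lower head: from OW-2 toward OW-3, i.e. toward the north-east.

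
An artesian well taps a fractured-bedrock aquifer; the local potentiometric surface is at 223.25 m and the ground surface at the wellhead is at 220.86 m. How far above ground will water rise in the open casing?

≈ 2.39 m above ground

Water rises to the potentiometric surface, so the rise above ground = 223.25 − 220.86 = 2.39 m.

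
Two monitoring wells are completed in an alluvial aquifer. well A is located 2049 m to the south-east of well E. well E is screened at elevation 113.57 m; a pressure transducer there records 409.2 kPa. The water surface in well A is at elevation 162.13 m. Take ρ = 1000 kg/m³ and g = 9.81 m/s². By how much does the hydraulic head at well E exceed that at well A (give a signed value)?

Pressure head at well E: ψ = P/(ρg) = 409.2×1000 / (1000 × 9.81) = 41.71 m.
Total head at well E: h = z + ψ = 113.57 + 41.71 = 155.28 m.
Total head at well A: h = 162.13 m (water level in the piezometer is the total head).
Head difference: h(well E) − h(well A) = 155.28 − 162.13 = -6.85 m.

Δh ≈ -6.85 m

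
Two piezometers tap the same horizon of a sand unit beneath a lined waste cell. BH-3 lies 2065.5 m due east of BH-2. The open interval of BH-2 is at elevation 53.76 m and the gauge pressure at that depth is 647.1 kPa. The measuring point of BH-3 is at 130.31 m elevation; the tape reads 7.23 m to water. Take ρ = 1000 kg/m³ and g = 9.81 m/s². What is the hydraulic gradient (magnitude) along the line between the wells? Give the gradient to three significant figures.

i ≈ 0.00163

Pressure head at BH-2: ψ = P/(ρg) = 647.1×1000 / (1000 × 9.81) = 65.96 m.
Total head at BH-2: h = z + ψ = 53.76 + 65.96 = 119.72 m.
Total head at BH-3: h = 130.31 − 7.23 = 123.08 m.
Head difference: h(BH-2) − h(BH-3) = 119.72 − 123.08 = -3.36 m.
Hydraulic gradient: i = |Δh| / L = 3.36 / 2065.5 = 0.00163.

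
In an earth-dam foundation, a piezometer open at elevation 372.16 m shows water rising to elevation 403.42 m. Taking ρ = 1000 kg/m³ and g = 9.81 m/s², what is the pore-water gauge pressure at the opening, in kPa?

Pressure head ψ = h − z = 403.42 − 372.16 = 31.26 m.
P = ρgψ = 1000 × 9.81 × 31.26 = 306661 Pa ≈ 307 kPa.

P ≈ 307 kPa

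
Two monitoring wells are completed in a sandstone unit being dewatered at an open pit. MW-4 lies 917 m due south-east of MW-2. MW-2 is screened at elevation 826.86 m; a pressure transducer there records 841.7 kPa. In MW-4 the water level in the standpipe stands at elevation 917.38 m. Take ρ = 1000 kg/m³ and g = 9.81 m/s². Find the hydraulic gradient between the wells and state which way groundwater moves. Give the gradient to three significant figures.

Pressure head at MW-2: ψ = P/(ρg) = 841.7×1000 / (1000 × 9.81) = 85.80 m.
Total head at MW-2: h = z + ψ = 826.86 + 85.80 = 912.66 m.
Total head at MW-4: h = 917.38 m (water level in the piezometer is the total head).
Head difference: h(MW-2) − h(MW-4) = 912.66 − 917.38 = -4.72 m.
Hydraulic gradient: i = |Δh| / L = 4.72 / 917 = 0.00515.
Flow is from higher to lower head: from MW-4 toward MW-2, i.e. toward the north-west.

i ≈ 0.00515; groundwater flows toward the north-west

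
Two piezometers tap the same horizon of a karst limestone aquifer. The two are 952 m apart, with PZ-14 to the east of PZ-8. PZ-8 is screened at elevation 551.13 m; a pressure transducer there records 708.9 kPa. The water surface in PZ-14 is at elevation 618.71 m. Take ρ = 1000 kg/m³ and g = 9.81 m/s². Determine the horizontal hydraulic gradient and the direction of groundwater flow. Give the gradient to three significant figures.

i ≈ 0.00492; groundwater flows toward the east

Pressure head at PZ-8: ψ = P/(ρg) = 708.9×1000 / (1000 × 9.81) = 72.26 m.
Total head at PZ-8: h = z + ψ = 551.13 + 72.26 = 623.39 m.
Total head at PZ-14: h = 618.71 m (water level in the piezometer is the total head).
Head difference: h(PZ-8) − h(PZ-14) = 623.39 − 618.71 = 4.68 m.
Hydraulic gradient: i = |Δh| / L = 4.68 / 952 = 0.00492.
Flow is from higher to lower head: from PZ-8 toward PZ-14, i.e. toward the east.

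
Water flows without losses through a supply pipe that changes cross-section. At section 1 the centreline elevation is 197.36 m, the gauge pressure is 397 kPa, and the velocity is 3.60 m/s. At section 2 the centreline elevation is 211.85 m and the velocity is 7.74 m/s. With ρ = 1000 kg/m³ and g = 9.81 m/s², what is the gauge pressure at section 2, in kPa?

P₂ ≈ 231 kPa

Pressure head at 1: ψ₁ = P₁/(ρg) = 397×1000 / (1000 × 9.81) = 40.47 m.
Velocity heads: v₁²/2g = 3.60²/19.62 = 0.661 m; v₂²/2g = 7.74²/19.62 = 3.053 m.
Total head H = z₁ + ψ₁ + v₁²/2g = 197.36 + 40.47 + 0.661 = 238.49 m.
ψ₂ = H − z₂ − v₂²/2g = 238.49 − 211.85 − 3.053 = 23.59 m.
P₂ = ρgψ₂ = 1000 × 9.81 × 23.59 ≈ 231 kPa.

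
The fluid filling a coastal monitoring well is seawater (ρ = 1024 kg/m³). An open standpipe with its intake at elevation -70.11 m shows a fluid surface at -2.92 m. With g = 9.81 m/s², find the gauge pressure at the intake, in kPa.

Pressure head ψ = h − z = -2.92 − (-70.11) = 67.19 m.
P = ρgψ = 1024 × 9.81 × 67.19 = 674953 Pa ≈ 675 kPa.

P ≈ 675 kPa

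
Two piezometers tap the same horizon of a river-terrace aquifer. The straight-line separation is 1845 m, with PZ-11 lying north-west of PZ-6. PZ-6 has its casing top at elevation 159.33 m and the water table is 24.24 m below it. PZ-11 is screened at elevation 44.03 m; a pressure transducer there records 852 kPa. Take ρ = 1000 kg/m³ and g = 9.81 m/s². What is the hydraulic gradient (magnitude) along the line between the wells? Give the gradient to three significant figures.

Total head at PZ-6: h = 159.33 − 24.24 = 135.09 m.
Pressure head at PZ-11: ψ = P/(ρg) = 852×1000 / (1000 × 9.81) = 86.85 m.
Total head at PZ-11: h = z + ψ = 44.03 + 86.85 = 130.88 m.
Head difference: h(PZ-6) − h(PZ-11) = 135.09 − 130.88 = 4.21 m.
Hydraulic gradient: i = |Δh| / L = 4.21 / 1845 = 0.00228.

i ≈ 0.00228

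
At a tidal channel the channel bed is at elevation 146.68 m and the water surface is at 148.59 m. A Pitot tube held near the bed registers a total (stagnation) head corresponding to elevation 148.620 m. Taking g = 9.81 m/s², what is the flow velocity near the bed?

v ≈ 0.767 m/s

Near the bed, under hydrostatic conditions, the piezometric head (z + ψ) equals the free-surface elevation, 148.59 m.
Velocity head = total − piezometric = 148.620 − 148.59 = 0.030 m.
v = √(2g·h_v) = √(2 × 9.81 × 0.030) = 0.767 m/s.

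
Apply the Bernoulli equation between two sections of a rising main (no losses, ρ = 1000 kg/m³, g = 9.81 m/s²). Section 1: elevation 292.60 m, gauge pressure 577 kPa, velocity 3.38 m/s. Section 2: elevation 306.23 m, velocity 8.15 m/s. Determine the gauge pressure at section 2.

P₂ ≈ 416 kPa

Pressure head at 1: ψ₁ = P₁/(ρg) = 577×1000 / (1000 × 9.81) = 58.82 m.
Velocity heads: v₁²/2g = 3.38²/19.62 = 0.582 m; v₂²/2g = 8.15²/19.62 = 3.385 m.
Total head H = z₁ + ψ₁ + v₁²/2g = 292.60 + 58.82 + 0.582 = 352.00 m.
ψ₂ = H − z₂ − v₂²/2g = 352.00 − 306.23 − 3.385 = 42.38 m.
P₂ = ρgψ₂ = 1000 × 9.81 × 42.38 ≈ 416 kPa.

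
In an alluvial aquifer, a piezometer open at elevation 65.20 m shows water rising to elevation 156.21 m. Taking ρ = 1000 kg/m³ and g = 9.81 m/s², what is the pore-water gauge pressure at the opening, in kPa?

P ≈ 893 kPa

Pressure head ψ = h − z = 156.21 − 65.20 = 91.01 m.
P = ρgψ = 1000 × 9.81 × 91.01 = 892808 Pa ≈ 893 kPa.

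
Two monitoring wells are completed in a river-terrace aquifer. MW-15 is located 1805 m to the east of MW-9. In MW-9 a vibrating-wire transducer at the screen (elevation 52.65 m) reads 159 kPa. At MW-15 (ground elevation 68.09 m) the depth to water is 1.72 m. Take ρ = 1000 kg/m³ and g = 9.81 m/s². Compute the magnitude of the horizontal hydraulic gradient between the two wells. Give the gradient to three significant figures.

i ≈ 0.00138

Pressure head at MW-9: ψ = P/(ρg) = 159×1000 / (1000 × 9.81) = 16.21 m.
Total head at MW-9: h = z + ψ = 52.65 + 16.21 = 68.86 m.
Total head at MW-15: h = 68.09 − 1.72 = 66.37 m.
Head difference: h(MW-9) − h(MW-15) = 68.86 − 66.37 = 2.49 m.
Hydraulic gradient: i = |Δh| / L = 2.49 / 1805 = 0.00138.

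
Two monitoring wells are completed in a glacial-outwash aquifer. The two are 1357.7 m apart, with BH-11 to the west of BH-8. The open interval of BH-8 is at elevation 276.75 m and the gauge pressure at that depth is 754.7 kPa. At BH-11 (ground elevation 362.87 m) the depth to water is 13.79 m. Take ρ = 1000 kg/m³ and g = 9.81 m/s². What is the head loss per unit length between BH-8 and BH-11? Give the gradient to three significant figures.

Pressure head at BH-8: ψ = P/(ρg) = 754.7×1000 / (1000 × 9.81) = 76.93 m.
Total head at BH-8: h = z + ψ = 276.75 + 76.93 = 353.68 m.
Total head at BH-11: h = 362.87 − 13.79 = 349.08 m.
Head difference: h(BH-8) − h(BH-11) = 353.68 − 349.08 = 4.60 m.
Hydraulic gradient: i = |Δh| / L = 4.60 / 1357.7 = 0.00339.

i ≈ 0.00339 m/m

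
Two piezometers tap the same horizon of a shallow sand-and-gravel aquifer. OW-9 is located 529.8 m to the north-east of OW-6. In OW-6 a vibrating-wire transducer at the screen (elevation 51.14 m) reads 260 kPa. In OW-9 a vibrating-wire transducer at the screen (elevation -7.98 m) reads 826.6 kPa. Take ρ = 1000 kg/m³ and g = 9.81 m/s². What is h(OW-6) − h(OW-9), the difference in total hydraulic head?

Δh ≈ 1.36 m

Pressure head at OW-6: ψ = P/(ρg) = 260×1000 / (1000 × 9.81) = 26.50 m.
Total head at OW-6: h = z + ψ = 51.14 + 26.50 = 77.64 m.
Pressure head at OW-9: ψ = P/(ρg) = 826.6×1000 / (1000 × 9.81) = 84.26 m.
Total head at OW-9: h = z + ψ = -7.98 + 84.26 = 76.28 m.
Head difference: h(OW-6) − h(OW-9) = 77.64 − 76.28 = 1.36 m.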